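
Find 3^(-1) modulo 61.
41

Using Extended Euclidean Algorithm:
gcd(3, 61) = 1
Bezout coefficients: 3 × -20 + 61 × 1 = 1
So 3 × -20 ≡ 1 (mod 61)
The inverse is -20 mod 61 = 41
Verification: 3 × 41 = 123 = 2 × 61 + 1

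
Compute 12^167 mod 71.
Using Fermat: 12^{70} ≡ 1 (mod 71). 167 ≡ 27 (mod 70). So 12^{167} ≡ 12^{27} ≡ 40 (mod 71)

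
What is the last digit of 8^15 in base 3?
Using Fermat: 8^{2} ≡ 1 (mod 3). 15 ≡ 1 (mod 2). So 8^{15} ≡ 8^{1} ≡ 2 (mod 3)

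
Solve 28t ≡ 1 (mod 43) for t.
28^(-1) ≡ 20 (mod 43). Verification: 28 × 20 = 560 ≡ 1 (mod 43)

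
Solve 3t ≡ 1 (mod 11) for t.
4

Using Extended Euclidean Algorithm:
gcd(3, 11) = 1
Bezout coefficients: 3 × 4 + 11 × -1 = 1
So 3 × 4 ≡ 1 (mod 11)
The inverse is 4 mod 11 = 4
Verification: 3 × 4 = 12 = 1 × 11 + 1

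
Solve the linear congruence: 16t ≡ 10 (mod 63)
40

Since gcd(16, 63) = 1 divides 10, a solution exists.
Multiply both sides by the inverse of 16 mod 63:
  16^(-1) mod 63 = 4
  x ≡ 4 × 10 ≡ 40 ≡ 40 (mod 63)
Verification: 16 × 40 = 640 = 10 × 63 + 10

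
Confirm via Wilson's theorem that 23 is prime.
(22)! mod 23 = 22. Since this equals -1 (mod 23), Wilson confirms 23 is prime.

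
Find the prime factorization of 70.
2 × 5 × 7

Divide by primes starting from smallest:
70 ÷ 2 = 35
35 ÷ 5 = 7
7 ÷ 7 = 1

70 = 2 × 5 × 7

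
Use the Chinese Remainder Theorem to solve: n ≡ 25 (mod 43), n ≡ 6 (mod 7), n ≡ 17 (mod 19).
1917

Using the Chinese Remainder Theorem:
M = product of moduli = 5719
For equation 1: M_1 = 133, 133 ≡ 4 (mod 43), inverse of 133 mod 43 is 11 (check: 4 × 11 = 44 ≡ 1 (mod 43))
For equation 2: M_2 = 817, 817 ≡ 5 (mod 7), inverse of 817 mod 7 is 3 (check: 5 × 3 = 15 ≡ 1 (mod 7))
For equation 3: M_3 = 301, 301 ≡ 16 (mod 19), inverse of 301 mod 19 is 6 (check: 16 × 6 = 96 ≡ 1 (mod 19))
Combine: n ≡ Σ r_i×M_i×(M_i⁻¹ mod m_i) = 25×133×11 + 6×817×3 + 17×301×6 = 36575 + 14706 + 30702 = 81983
81983 mod 5719 = 1917
n ≡ 1917 (mod 5719)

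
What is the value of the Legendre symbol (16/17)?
(16/17) = 16^{8} mod 17 = 1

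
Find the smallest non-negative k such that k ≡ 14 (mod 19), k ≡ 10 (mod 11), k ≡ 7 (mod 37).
1154

Using the Chinese Remainder Theorem:
M = product of moduli = 7733
For equation 1: M_1 = 407, 407 ≡ 8 (mod 19), inverse of 407 mod 19 is 12 (check: 8 × 12 = 96 ≡ 1 (mod 19))
For equation 2: M_2 = 703, 703 ≡ 10 (mod 11), inverse of 703 mod 11 is 10 (check: 10 × 10 = 100 ≡ 1 (mod 11))
For equation 3: M_3 = 209, 209 ≡ 24 (mod 37), inverse of 209 mod 37 is 17 (check: 24 × 17 = 408 ≡ 1 (mod 37))
Combine: k ≡ Σ r_i×M_i×(M_i⁻¹ mod m_i) = 14×407×12 + 10×703×10 + 7×209×17 = 68376 + 70300 + 24871 = 163547
163547 mod 7733 = 1154
k ≡ 1154 (mod 7733)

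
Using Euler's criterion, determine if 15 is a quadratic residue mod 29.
By Euler's criterion: 15^{14} ≡ 28 (mod 29). Since this equals -1 (≡ 28), 15 is not a QR.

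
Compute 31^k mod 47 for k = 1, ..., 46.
g^1, g^2, ..., g^{46} mod 47: {31, 21, 40, 18, 41, 2, 15, 42, 33, 36, 35, 4, 30, 37, 19, 25, 23, 8, 13, 27, 38, 3, 46, 16, 26, 7, 29, 6, 45, 32, 5, 14, 11, 12, 43, 17, 10, 28, 22, 24, 39, 34, 20, 9, 44, 1}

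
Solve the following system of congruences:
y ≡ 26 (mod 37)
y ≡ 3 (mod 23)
26

Using the Chinese Remainder Theorem:
M = product of moduli = 851
For equation 1: M_1 = 23, 23 ≡ 23 (mod 37), inverse of 23 mod 37 is 29 (check: 23 × 29 = 667 ≡ 1 (mod 37))
For equation 2: M_2 = 37, 37 ≡ 14 (mod 23), inverse of 37 mod 23 is 5 (check: 14 × 5 = 70 ≡ 1 (mod 23))
Combine: y ≡ Σ r_i×M_i×(M_i⁻¹ mod m_i) = 26×23×29 + 3×37×5 = 17342 + 555 = 17897
17897 mod 851 = 26
y ≡ 26 (mod 851)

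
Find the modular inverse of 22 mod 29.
22^(-1) ≡ 4 (mod 29). Verification: 22 × 4 = 88 ≡ 1 (mod 29)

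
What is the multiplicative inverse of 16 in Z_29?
20

Using Extended Euclidean Algorithm:
gcd(16, 29) = 1
Bezout coefficients: 16 × -9 + 29 × 5 = 1
So 16 × -9 ≡ 1 (mod 29)
The inverse is -9 mod 29 = 20
Verification: 16 × 20 = 320 = 11 × 29 + 1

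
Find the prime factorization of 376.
2^3 × 47

Divide by primes starting from smallest:
376 ÷ 2 = 188
188 ÷ 2 = 94
94 ÷ 2 = 47
47 ÷ 47 = 1

376 = 2^3 × 47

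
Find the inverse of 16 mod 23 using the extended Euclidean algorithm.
Extended GCD: 16(-10) + 23(7) = 1. So 16^(-1) ≡ 13 ≡ 13 (mod 23). Verify: 16 × 13 = 208 ≡ 1 (mod 23)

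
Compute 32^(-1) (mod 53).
32^(-1) ≡ 5 (mod 53). Verification: 32 × 5 = 160 ≡ 1 (mod 53)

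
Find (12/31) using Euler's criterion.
(12/31) = 12^{15} mod 31 = -1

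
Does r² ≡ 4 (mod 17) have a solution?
By Euler's criterion: 4^{8} ≡ 1 (mod 17). Since this equals 1, 4 is a QR.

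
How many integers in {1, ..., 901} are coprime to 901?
832

Prime factorization: 901 = 17 × 53
Using the formula φ(n) = n × Π(1 - 1/p) for each prime factor p:
φ(901) = 901 × (1 - 1/17) × (1 - 1/53)
φ(901) = 832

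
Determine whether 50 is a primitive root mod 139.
p - 1 = 138 has prime divisors 2, 3, 23. Check 50^(138/q) mod 139 for each: 50^(138/2) = 50^69 ≡ 138, 50^(138/3) = 50^46 ≡ 42, 50^(138/23) = 50^6 ≡ 131 (mod 139). None of these is 1, so 50 has order 138 = φ(139), so it is a primitive root mod 139.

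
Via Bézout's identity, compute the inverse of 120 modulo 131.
Extended GCD: 120(-12) + 131(11) = 1. So 120^(-1) ≡ 119 ≡ 119 (mod 131). Verify: 120 × 119 = 14280 ≡ 1 (mod 131)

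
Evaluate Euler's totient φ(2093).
1584

Prime factorization: 2093 = 7 × 13 × 23
Using the formula φ(n) = n × Π(1 - 1/p) for each prime factor p:
φ(2093) = 2093 × (1 - 1/7) × (1 - 1/13) × (1 - 1/23)
φ(2093) = 1584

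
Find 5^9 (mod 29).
9 = 8 + 1 (binary 1001). Repeated squaring mod 29: 5^1 ≡ 5; 5^2 ≡ 5² = 25 ≡ 25; 5^4 ≡ 25² = 625 ≡ 16; 5^8 ≡ 16² = 256 ≡ 24. Multiply: 5^9 = 5^8 × 5^1 ≡ 24 × 5 (mod 29): 24 × 5 = 120 ≡ 4. So 5^9 ≡ 4 (mod 29).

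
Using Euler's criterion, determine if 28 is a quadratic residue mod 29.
By Euler's criterion: 28^{14} ≡ 1 (mod 29). Since this equals 1, 28 is a QR.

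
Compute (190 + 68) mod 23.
5

(190 + 68) = 258
258 mod 23 = 5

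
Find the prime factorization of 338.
2 × 13^2

Divide by primes starting from smallest:
338 ÷ 2 = 169
169 ÷ 13 = 13
13 ÷ 13 = 1

338 = 2 × 13^2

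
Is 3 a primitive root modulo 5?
p - 1 = 4 has prime divisors 2. Check 3^(4/q) mod 5 for each: 3^(4/2) = 3^2 ≡ 4 (mod 5). None of these is 1, so 3 has order 4 = φ(5), so it is a primitive root mod 5.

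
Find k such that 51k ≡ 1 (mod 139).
51^(-1) ≡ 30 (mod 139). Verification: 51 × 30 = 1530 ≡ 1 (mod 139)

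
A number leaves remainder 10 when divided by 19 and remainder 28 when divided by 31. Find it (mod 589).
M = 19 × 31 = 589. M₁ = 31, y₁ ≡ 8 (mod 19). M₂ = 19, y₂ ≡ 18 (mod 31). m = 10×31×8 + 28×19×18 ≡ 276 (mod 589)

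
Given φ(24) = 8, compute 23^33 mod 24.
By Euler: 23^{8} ≡ 1 (mod 24) since gcd(23, 24) = 1. 33 = 4×8 + 1. So 23^{33} ≡ 23^{1} ≡ 23 (mod 24)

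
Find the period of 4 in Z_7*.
Powers of 4 mod 7: 4^1≡4, 4^2≡2, 4^3≡1. Order = 3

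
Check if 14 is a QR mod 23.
By Euler's criterion: 14^{11} ≡ 22 (mod 23). Since this equals -1 (≡ 22), 14 is not a QR.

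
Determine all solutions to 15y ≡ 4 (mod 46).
34

Since gcd(15, 46) = 1 divides 4, a solution exists.
Multiply both sides by the inverse of 15 mod 46:
  15^(-1) mod 46 = 43
  x ≡ 43 × 4 ≡ 172 ≡ 34 (mod 46)
Verification: 15 × 34 = 510 = 11 × 46 + 4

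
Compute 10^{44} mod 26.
22

Using successive squaring:
Binary expansion of 44: 101100
Powers of 10 mod 26 (each is the square of the previous):
  10^1 ≡ 10 (mod 26)
  10^2 ≡ 10² = 100 ≡ 22 (mod 26)
  10^4 ≡ 22² = 484 ≡ 16 (mod 26)
  10^8 ≡ 16² = 256 ≡ 22 (mod 26)
  10^16 ≡ 22² = 484 ≡ 16 (mod 26)
  10^32 ≡ 16² = 256 ≡ 22 (mod 26)
44 = 32 + 8 + 4, so 10^44 = 10^32 × 10^8 × 10^4 ≡ 22 × 22 × 16 (mod 26)
Multiplying step by step:
  22 × 22 = 484 ≡ 16 (mod 26)
  16 × 16 = 256 ≡ 22 (mod 26)
Result: 10^44 ≡ 22 (mod 26)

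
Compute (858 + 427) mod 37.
27

(858 + 427) = 1285
1285 mod 37 = 27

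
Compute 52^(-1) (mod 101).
68

Using Extended Euclidean Algorithm:
gcd(52, 101) = 1
Bezout coefficients: 52 × -33 + 101 × 17 = 1
So 52 × -33 ≡ 1 (mod 101)
The inverse is -33 mod 101 = 68
Verification: 52 × 68 = 3536 = 35 × 101 + 1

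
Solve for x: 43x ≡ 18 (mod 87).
51

Since gcd(43, 87) = 1 divides 18, a solution exists.
Multiply both sides by the inverse of 43 mod 87:
  43^(-1) mod 87 = 85
  x ≡ 85 × 18 ≡ 1530 ≡ 51 (mod 87)
Verification: 43 × 51 = 2193 = 25 × 87 + 18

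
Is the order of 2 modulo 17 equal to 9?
No, the actual order is 8, not 9.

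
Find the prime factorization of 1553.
1553

Divide by primes starting from smallest:
1553 ÷ 1553 = 1

1553 = 1553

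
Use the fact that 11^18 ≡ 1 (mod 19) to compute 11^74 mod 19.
By Fermat: 11^{18} ≡ 1 (mod 19). 74 = 4×18 + 2. So 11^{74} ≡ 11^{2} ≡ 7 (mod 19)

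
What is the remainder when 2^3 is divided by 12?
3 = 2 + 1 (binary 11). Repeated squaring mod 12: 2^1 ≡ 2; 2^2 ≡ 2² = 4 ≡ 4. Multiply: 2^3 = 2^2 × 2^1 ≡ 4 × 2 (mod 12): 4 × 2 = 8 ≡ 8. So 2^3 ≡ 8 (mod 12).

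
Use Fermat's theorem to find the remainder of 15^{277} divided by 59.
22

By Fermat's Little Theorem, a^(p-1) ≡ 1 (mod p) for prime p and gcd(a, p) = 1
Here p = 59, so 15^58 ≡ 1 (mod 59)
We can reduce the exponent: 277 mod 58 = 45
So 15^277 ≡ 15^45 (mod 59)
Computing: 15^45 mod 59 = 22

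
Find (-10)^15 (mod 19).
Using repeated squaring. (-10) ≡ 9 (mod 19). 15 = 8 + 4 + 2 + 1 (binary 1111). Repeated squaring mod 19: 9^1 ≡ 9; 9^2 ≡ 9² = 81 ≡ 5; 9^4 ≡ 5² = 25 ≡ 6; 9^8 ≡ 6² = 36 ≡ 17. Multiply: (-10)^15 ≡ 9^8 × 9^4 × 9^2 × 9^1 ≡ 17 × 6 × 5 × 9 (mod 19): 17 × 6 = 102 ≡ 7; 7 × 5 = 35 ≡ 16; 16 × 9 = 144 ≡ 11. So (-10)^15 ≡ 11 (mod 19).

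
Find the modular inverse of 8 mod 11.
8^(-1) ≡ 7 (mod 11). Verification: 8 × 7 = 56 ≡ 1 (mod 11)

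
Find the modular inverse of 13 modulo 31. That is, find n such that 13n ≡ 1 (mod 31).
12

Using Extended Euclidean Algorithm:
gcd(13, 31) = 1
Bezout coefficients: 13 × 12 + 31 × -5 = 1
So 13 × 12 ≡ 1 (mod 31)
The inverse is 12 mod 31 = 12
Verification: 13 × 12 = 156 = 5 × 31 + 1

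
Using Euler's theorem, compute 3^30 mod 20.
By Euler: 3^{8} ≡ 1 (mod 20) since gcd(3, 20) = 1. 30 = 3×8 + 6. So 3^{30} ≡ 3^{6} ≡ 9 (mod 20)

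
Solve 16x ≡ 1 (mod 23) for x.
13

Using Extended Euclidean Algorithm:
gcd(16, 23) = 1
Bezout coefficients: 16 × -10 + 23 × 7 = 1
So 16 × -10 ≡ 1 (mod 23)
The inverse is -10 mod 23 = 13
Verification: 16 × 13 = 208 = 9 × 23 + 1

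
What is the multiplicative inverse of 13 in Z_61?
13^(-1) ≡ 47 (mod 61). Verification: 13 × 47 = 611 ≡ 1 (mod 61)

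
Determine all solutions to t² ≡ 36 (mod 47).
The square roots of 36 mod 47 are 6 and 41. Verify: 6² = 36 ≡ 36 (mod 47)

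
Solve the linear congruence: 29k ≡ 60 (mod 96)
12

Since gcd(29, 96) = 1 divides 60, a solution exists.
Multiply both sides by the inverse of 29 mod 96:
  29^(-1) mod 96 = 53
  x ≡ 53 × 60 ≡ 3180 ≡ 12 (mod 96)
Verification: 29 × 12 = 348 = 3 × 96 + 60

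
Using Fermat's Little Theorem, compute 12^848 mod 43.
By Fermat: 12^{42} ≡ 1 (mod 43). 848 ≡ 8 (mod 42). So 12^{848} ≡ 12^{8} ≡ 14 (mod 43)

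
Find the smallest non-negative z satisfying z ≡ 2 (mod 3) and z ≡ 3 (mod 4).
M = 3 × 4 = 12. M₁ = 4, y₁ ≡ 1 (mod 3). M₂ = 3, y₂ ≡ 3 (mod 4). z = 2×4×1 + 3×3×3 ≡ 11 (mod 12)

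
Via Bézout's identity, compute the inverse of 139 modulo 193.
Extended GCD: 139(25) + 193(-18) = 1. So 139^(-1) ≡ 25 ≡ 25 (mod 193). Verify: 139 × 25 = 3475 ≡ 1 (mod 193)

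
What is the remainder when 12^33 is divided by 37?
Using repeated squaring. 33 = 32 + 1 (binary 100001). Repeated squaring mod 37: 12^1 ≡ 12; 12^2 ≡ 12² = 144 ≡ 33; 12^4 ≡ 33² = 1089 ≡ 16; 12^8 ≡ 16² = 256 ≡ 34; 12^16 ≡ 34² = 1156 ≡ 9; 12^32 ≡ 9² = 81 ≡ 7. Multiply: 12^33 = 12^32 × 12^1 ≡ 7 × 12 (mod 37): 7 × 12 = 84 ≡ 10. So 12^33 ≡ 10 (mod 37).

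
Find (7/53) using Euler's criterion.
(7/53) = 7^{26} mod 53 = 1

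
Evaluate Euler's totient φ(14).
6

Prime factorization: 14 = 2 × 7
Using the formula φ(n) = n × Π(1 - 1/p) for each prime factor p:
φ(14) = 14 × (1 - 1/2) × (1 - 1/7)
φ(14) = 6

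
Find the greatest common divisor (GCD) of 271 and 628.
1

Using the Euclidean algorithm:
271 = 0 × 628 + 271
628 = 2 × 271 + 86
271 = 3 × 86 + 13
86 = 6 × 13 + 8
13 = 1 × 8 + 5
8 = 1 × 5 + 3
5 = 1 × 3 + 2
3 = 1 × 2 + 1
2 = 2 × 1 + 0

GCD(271, 628) = 1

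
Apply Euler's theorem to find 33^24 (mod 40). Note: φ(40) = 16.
By Euler: 33^{16} ≡ 1 (mod 40) since gcd(33, 40) = 1. 24 = 1×16 + 8. So 33^{24} ≡ 33^{8} ≡ 1 (mod 40)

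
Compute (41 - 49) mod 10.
2

(41 - 49) = -8
-8 mod 10 = 2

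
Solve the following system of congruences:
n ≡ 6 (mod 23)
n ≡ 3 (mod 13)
29

Using the Chinese Remainder Theorem:
M = product of moduli = 299
For equation 1: M_1 = 13, 13 ≡ 13 (mod 23), inverse of 13 mod 23 is 16 (check: 13 × 16 = 208 ≡ 1 (mod 23))
For equation 2: M_2 = 23, 23 ≡ 10 (mod 13), inverse of 23 mod 13 is 4 (check: 10 × 4 = 40 ≡ 1 (mod 13))
Combine: n ≡ Σ r_i×M_i×(M_i⁻¹ mod m_i) = 6×13×16 + 3×23×4 = 1248 + 276 = 1524
1524 mod 299 = 29
n ≡ 29 (mod 299)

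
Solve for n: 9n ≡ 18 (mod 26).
2

Since gcd(9, 26) = 1 divides 18, a solution exists.
Multiply both sides by the inverse of 9 mod 26:
  9^(-1) mod 26 = 3
  x ≡ 3 × 18 ≡ 54 ≡ 2 (mod 26)
Verification: 9 × 2 = 18 = 0 × 26 + 18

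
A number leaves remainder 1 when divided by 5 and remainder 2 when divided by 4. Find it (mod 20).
M = 5 × 4 = 20. M₁ = 4, y₁ ≡ 4 (mod 5). M₂ = 5, y₂ ≡ 1 (mod 4). y = 1×4×4 + 2×5×1 ≡ 6 (mod 20)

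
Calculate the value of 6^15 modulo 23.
Using repeated squaring. 15 = 8 + 4 + 2 + 1 (binary 1111). Repeated squaring mod 23: 6^1 ≡ 6; 6^2 ≡ 6² = 36 ≡ 13; 6^4 ≡ 13² = 169 ≡ 8; 6^8 ≡ 8² = 64 ≡ 18. Multiply: 6^15 = 6^8 × 6^4 × 6^2 × 6^1 ≡ 18 × 8 × 13 × 6 (mod 23): 18 × 8 = 144 ≡ 6; 6 × 13 = 78 ≡ 9; 9 × 6 = 54 ≡ 8. So 6^15 ≡ 8 (mod 23).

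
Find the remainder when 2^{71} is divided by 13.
By Fermat: 2^{12} ≡ 1 (mod 13). 71 = 5×12 + 11. So 2^{71} ≡ 2^{11} ≡ 7 (mod 13)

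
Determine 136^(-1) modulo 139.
136^(-1) ≡ 46 (mod 139). Verification: 136 × 46 = 6256 ≡ 1 (mod 139)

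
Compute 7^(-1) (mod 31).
7^(-1) ≡ 9 (mod 31). Verification: 7 × 9 = 63 ≡ 1 (mod 31)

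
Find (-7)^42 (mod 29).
Using Fermat: (-7)^{28} ≡ 1 (mod 29). 42 ≡ 14 (mod 28). So (-7)^{42} ≡ (-7)^{14} ≡ 1 (mod 29)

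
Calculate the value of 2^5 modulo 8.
5 = 4 + 1 (binary 101). Repeated squaring mod 8: 2^1 ≡ 2; 2^2 ≡ 2² = 4 ≡ 4; 2^4 ≡ 4² = 16 ≡ 0. Multiply: 2^5 = 2^4 × 2^1 ≡ 0 × 2 (mod 8): 0 × 2 = 0 ≡ 0. So 2^5 ≡ 0 (mod 8).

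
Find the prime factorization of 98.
2 × 7^2

Divide by primes starting from smallest:
98 ÷ 2 = 49
49 ÷ 7 = 7
7 ÷ 7 = 1

98 = 2 × 7^2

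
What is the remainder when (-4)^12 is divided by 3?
Using Fermat: (-4)^{2} ≡ 1 (mod 3). 12 ≡ 0 (mod 2). So (-4)^{12} ≡ (-4)^{0} ≡ 1 (mod 3)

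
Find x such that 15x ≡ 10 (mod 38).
26

Since gcd(15, 38) = 1 divides 10, a solution exists.
Multiply both sides by the inverse of 15 mod 38:
  15^(-1) mod 38 = 33
  x ≡ 33 × 10 ≡ 330 ≡ 26 (mod 38)
Verification: 15 × 26 = 390 = 10 × 38 + 10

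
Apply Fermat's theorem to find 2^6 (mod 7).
By Fermat's Little Theorem, 2^{6} ≡ 1 (mod 7) since 7 is prime and gcd(2, 7) = 1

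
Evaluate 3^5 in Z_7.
5 = 4 + 1 (binary 101). Repeated squaring mod 7: 3^1 ≡ 3; 3^2 ≡ 3² = 9 ≡ 2; 3^4 ≡ 2² = 4 ≡ 4. Multiply: 3^5 = 3^4 × 3^1 ≡ 4 × 3 (mod 7): 4 × 3 = 12 ≡ 5. So 3^5 ≡ 5 (mod 7).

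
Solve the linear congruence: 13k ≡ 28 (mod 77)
14

Since gcd(13, 77) = 1 divides 28, a solution exists.
Multiply both sides by the inverse of 13 mod 77:
  13^(-1) mod 77 = 6
  x ≡ 6 × 28 ≡ 168 ≡ 14 (mod 77)
Verification: 13 × 14 = 182 = 2 × 77 + 28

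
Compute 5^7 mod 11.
7 = 4 + 2 + 1 (binary 111). Repeated squaring mod 11: 5^1 ≡ 5; 5^2 ≡ 5² = 25 ≡ 3; 5^4 ≡ 3² = 9 ≡ 9. Multiply: 5^7 = 5^4 × 5^2 × 5^1 ≡ 9 × 3 × 5 (mod 11): 9 × 3 = 27 ≡ 5; 5 × 5 = 25 ≡ 3. So 5^7 ≡ 3 (mod 11).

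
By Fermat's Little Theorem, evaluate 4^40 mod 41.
By Fermat's Little Theorem, 4^{40} ≡ 1 (mod 41) since 41 is prime and gcd(4, 41) = 1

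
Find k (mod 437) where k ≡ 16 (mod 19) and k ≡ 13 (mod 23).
M = 19 × 23 = 437. M₁ = 23, y₁ ≡ 5 (mod 19). M₂ = 19, y₂ ≡ 17 (mod 23). k = 16×23×5 + 13×19×17 ≡ 358 (mod 437)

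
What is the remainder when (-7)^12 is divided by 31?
Using repeated squaring. (-7) ≡ 24 (mod 31). 12 = 8 + 4 (binary 1100). Repeated squaring mod 31: 24^1 ≡ 24; 24^2 ≡ 24² = 576 ≡ 18; 24^4 ≡ 18² = 324 ≡ 14; 24^8 ≡ 14² = 196 ≡ 10. Multiply: (-7)^12 ≡ 24^8 × 24^4 ≡ 10 × 14 (mod 31): 10 × 14 = 140 ≡ 16. So (-7)^12 ≡ 16 (mod 31).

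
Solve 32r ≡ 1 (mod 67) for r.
32^(-1) ≡ 44 (mod 67). Verification: 32 × 44 = 1408 ≡ 1 (mod 67)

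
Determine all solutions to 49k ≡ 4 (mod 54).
10

Since gcd(49, 54) = 1 divides 4, a solution exists.
Multiply both sides by the inverse of 49 mod 54:
  49^(-1) mod 54 = 43
  x ≡ 43 × 4 ≡ 172 ≡ 10 (mod 54)
Verification: 49 × 10 = 490 = 9 × 54 + 4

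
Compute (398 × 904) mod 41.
17

(398 × 904) = 359792
359792 mod 41 = 17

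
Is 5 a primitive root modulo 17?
Yes

To verify, check if 5^(16/q) ≢ 1 (mod 17) for each prime divisor q of 16
Divisors of 16 = 16: [1, 2, 4, 8, 16]
  5^(16/2) = 5^8 ≡ 16 (mod 17)
Conclusion: 5 is a primitive root modulo 17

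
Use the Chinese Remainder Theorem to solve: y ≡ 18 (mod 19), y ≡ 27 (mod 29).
M = 19 × 29 = 551. M₁ = 29, y₁ ≡ 2 (mod 19). M₂ = 19, y₂ ≡ 26 (mod 29). y = 18×29×2 + 27×19×26 ≡ 56 (mod 551)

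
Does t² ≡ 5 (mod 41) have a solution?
By Euler's criterion: 5^{20} ≡ 1 (mod 41). Since this equals 1, 5 is a QR.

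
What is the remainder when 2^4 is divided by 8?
4 = 4 (binary 100). Repeated squaring mod 8: 2^1 ≡ 2; 2^2 ≡ 2² = 4 ≡ 4; 2^4 ≡ 4² = 16 ≡ 0. So 2^4 ≡ 0 (mod 8).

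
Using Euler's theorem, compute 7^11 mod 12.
By Euler: 7^{4} ≡ 1 (mod 12) since gcd(7, 12) = 1. 11 = 2×4 + 3. So 7^{11} ≡ 7^{3} ≡ 7 (mod 12)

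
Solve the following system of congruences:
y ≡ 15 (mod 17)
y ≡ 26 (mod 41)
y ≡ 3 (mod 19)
3347

Using the Chinese Remainder Theorem:
M = product of moduli = 13243
For equation 1: M_1 = 779, 779 ≡ 14 (mod 17), inverse of 779 mod 17 is 11 (check: 14 × 11 = 154 ≡ 1 (mod 17))
For equation 2: M_2 = 323, 323 ≡ 36 (mod 41), inverse of 323 mod 41 is 8 (check: 36 × 8 = 288 ≡ 1 (mod 41))
For equation 3: M_3 = 697, 697 ≡ 13 (mod 19), inverse of 697 mod 19 is 3 (check: 13 × 3 = 39 ≡ 1 (mod 19))
Combine: y ≡ Σ r_i×M_i×(M_i⁻¹ mod m_i) = 15×779×11 + 26×323×8 + 3×697×3 = 128535 + 67184 + 6273 = 201992
201992 mod 13243 = 3347
y ≡ 3347 (mod 13243)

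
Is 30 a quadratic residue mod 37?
By Euler's criterion: 30^{18} ≡ 1 (mod 37). Since this equals 1, 30 is a QR.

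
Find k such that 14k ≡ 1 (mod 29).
14^(-1) ≡ 27 (mod 29). Verification: 14 × 27 = 378 ≡ 1 (mod 29)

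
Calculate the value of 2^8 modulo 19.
8 = 8 (binary 1000). Repeated squaring mod 19: 2^1 ≡ 2; 2^2 ≡ 2² = 4 ≡ 4; 2^4 ≡ 4² = 16 ≡ 16; 2^8 ≡ 16² = 256 ≡ 9. So 2^8 ≡ 9 (mod 19).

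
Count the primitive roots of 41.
16

The number of primitive roots modulo p is φ(p-1) = φ(40)
φ(40) = 16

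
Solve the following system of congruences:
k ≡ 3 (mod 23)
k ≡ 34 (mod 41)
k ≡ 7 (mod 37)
28201

Using the Chinese Remainder Theorem:
M = product of moduli = 34891
For equation 1: M_1 = 1517, 1517 ≡ 22 (mod 23), inverse of 1517 mod 23 is 22 (check: 22 × 22 = 484 ≡ 1 (mod 23))
For equation 2: M_2 = 851, 851 ≡ 31 (mod 41), inverse of 851 mod 41 is 4 (check: 31 × 4 = 124 ≡ 1 (mod 41))
For equation 3: M_3 = 943, 943 ≡ 18 (mod 37), inverse of 943 mod 37 is 35 (check: 18 × 35 = 630 ≡ 1 (mod 37))
Combine: k ≡ Σ r_i×M_i×(M_i⁻¹ mod m_i) = 3×1517×22 + 34×851×4 + 7×943×35 = 100122 + 115736 + 231035 = 446893
446893 mod 34891 = 28201
k ≡ 28201 (mod 34891)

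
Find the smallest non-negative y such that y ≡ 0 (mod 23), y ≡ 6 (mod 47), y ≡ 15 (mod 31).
29992

Using the Chinese Remainder Theorem:
M = product of moduli = 33511
For equation 1: M_1 = 1457, 1457 ≡ 8 (mod 23), inverse of 1457 mod 23 is 3 (check: 8 × 3 = 24 ≡ 1 (mod 23))
For equation 2: M_2 = 713, 713 ≡ 8 (mod 47), inverse of 713 mod 47 is 6 (check: 8 × 6 = 48 ≡ 1 (mod 47))
For equation 3: M_3 = 1081, 1081 ≡ 27 (mod 31), inverse of 1081 mod 31 is 23 (check: 27 × 23 = 621 ≡ 1 (mod 31))
Combine: y ≡ Σ r_i×M_i×(M_i⁻¹ mod m_i) = 0×1457×3 + 6×713×6 + 15×1081×23 = 0 + 25668 + 372945 = 398613
398613 mod 33511 = 29992
y ≡ 29992 (mod 33511)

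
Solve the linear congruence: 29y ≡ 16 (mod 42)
2

Since gcd(29, 42) = 1 divides 16, a solution exists.
Multiply both sides by the inverse of 29 mod 42:
  29^(-1) mod 42 = 29
  x ≡ 29 × 16 ≡ 464 ≡ 2 (mod 42)
Verification: 29 × 2 = 58 = 1 × 42 + 16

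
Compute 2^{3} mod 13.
8

Using successive squaring:
Binary expansion of 3: 11
Powers of 2 mod 13 (each is the square of the previous):
  2^1 ≡ 2 (mod 13)
  2^2 ≡ 2² = 4 ≡ 4 (mod 13)
3 = 2 + 1, so 2^3 = 2^2 × 2^1 ≡ 4 × 2 (mod 13)
Multiplying step by step:
  4 × 2 = 8 ≡ 8 (mod 13)
Result: 2^3 ≡ 8 (mod 13)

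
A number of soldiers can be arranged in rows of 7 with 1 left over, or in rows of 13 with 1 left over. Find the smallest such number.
M = 7 × 13 = 91. M₁ = 13, y₁ ≡ 6 (mod 7). M₂ = 7, y₂ ≡ 2 (mod 13). x = 1×13×6 + 1×7×2 ≡ 1 (mod 91). The smallest positive such number is 1.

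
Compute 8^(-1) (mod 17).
8^(-1) ≡ 15 (mod 17). Verification: 8 × 15 = 120 ≡ 1 (mod 17)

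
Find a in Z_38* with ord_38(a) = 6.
27 has order 6 mod 38 since 27^{6} ≡ 1 (mod 38) and no smaller power works.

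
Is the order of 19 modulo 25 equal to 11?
No, the actual order is 10, not 11.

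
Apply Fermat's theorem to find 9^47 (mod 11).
By Fermat: 9^{10} ≡ 1 (mod 11). 47 = 4×10 + 7. So 9^{47} ≡ 9^{7} ≡ 4 (mod 11)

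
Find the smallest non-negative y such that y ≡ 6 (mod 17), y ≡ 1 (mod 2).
23

Using the Chinese Remainder Theorem:
M = product of moduli = 34
For equation 1: M_1 = 2, 2 ≡ 2 (mod 17), inverse of 2 mod 17 is 9 (check: 2 × 9 = 18 ≡ 1 (mod 17))
For equation 2: M_2 = 17, 17 ≡ 1 (mod 2), inverse of 17 mod 2 is 1 (check: 1 × 1 = 1 ≡ 1 (mod 2))
Combine: y ≡ Σ r_i×M_i×(M_i⁻¹ mod m_i) = 6×2×9 + 1×17×1 = 108 + 17 = 125
125 mod 34 = 23
y ≡ 23 (mod 34)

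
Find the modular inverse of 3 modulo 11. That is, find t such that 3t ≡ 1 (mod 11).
4

Using Extended Euclidean Algorithm:
gcd(3, 11) = 1
Bezout coefficients: 3 × 4 + 11 × -1 = 1
So 3 × 4 ≡ 1 (mod 11)
The inverse is 4 mod 11 = 4
Verification: 3 × 4 = 12 = 1 × 11 + 1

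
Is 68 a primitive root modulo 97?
p - 1 = 96 has prime divisors 2, 3. Check 68^(96/q) mod 97 for each: 68^(96/2) = 68^48 ≡ 96, 68^(96/3) = 68^32 ≡ 35 (mod 97). None of these is 1, so 68 has order 96 = φ(97), so it is a primitive root mod 97.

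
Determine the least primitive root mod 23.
p - 1 = 22 has prime divisors 2, 11. h is a primitive root mod 23 iff h^(22/q) ≢ 1 (mod 23) for each such q.
h = 2: 2^11 ≡ 1, 2^2 ≡ 4 (mod 23); 2^11 ≡ 1, so not a primitive root.
h = 3: 3^11 ≡ 1, 3^2 ≡ 9 (mod 23); 3^11 ≡ 1, so not a primitive root.
h = 4: 4^11 ≡ 1, 4^2 ≡ 16 (mod 23); 4^11 ≡ 1, so not a primitive root.
h = 5: 5^11 ≡ 22, 5^2 ≡ 2 (mod 23); none is 1, so 5 has order 22 and is a primitive root.
The smallest primitive root mod 23 is g = 5.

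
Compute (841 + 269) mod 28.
18

(841 + 269) = 1110
1110 mod 28 = 18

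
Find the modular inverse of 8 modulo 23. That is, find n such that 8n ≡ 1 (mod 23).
3

Using Extended Euclidean Algorithm:
gcd(8, 23) = 1
Bezout coefficients: 8 × 3 + 23 × -1 = 1
So 8 × 3 ≡ 1 (mod 23)
The inverse is 3 mod 23 = 3
Verification: 8 × 3 = 24 = 1 × 23 + 1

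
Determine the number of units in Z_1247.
1176

Prime factorization: 1247 = 29 × 43
Using the formula φ(n) = n × Π(1 - 1/p) for each prime factor p:
φ(1247) = 1247 × (1 - 1/29) × (1 - 1/43)
φ(1247) = 1176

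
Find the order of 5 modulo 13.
Powers of 5 mod 13: 5^1≡5, 5^2≡12, 5^3≡8, 5^4≡1. Order = 4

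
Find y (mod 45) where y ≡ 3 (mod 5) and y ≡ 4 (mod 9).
M = 5 × 9 = 45. M₁ = 9, y₁ ≡ 4 (mod 5). M₂ = 5, y₂ ≡ 2 (mod 9). y = 3×9×4 + 4×5×2 ≡ 13 (mod 45)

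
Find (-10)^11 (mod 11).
Using Fermat: (-10)^{10} ≡ 1 (mod 11). 11 ≡ 1 (mod 10). So (-10)^{11} ≡ (-10)^{1} ≡ 1 (mod 11)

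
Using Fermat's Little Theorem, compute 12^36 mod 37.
By Fermat's Little Theorem, 12^{36} ≡ 1 (mod 37) since 37 is prime and gcd(12, 37) = 1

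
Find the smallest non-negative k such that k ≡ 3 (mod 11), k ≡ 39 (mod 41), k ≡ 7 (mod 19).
3237

Using the Chinese Remainder Theorem:
M = product of moduli = 8569
For equation 1: M_1 = 779, 779 ≡ 9 (mod 11), inverse of 779 mod 11 is 5 (check: 9 × 5 = 45 ≡ 1 (mod 11))
For equation 2: M_2 = 209, 209 ≡ 4 (mod 41), inverse of 209 mod 41 is 31 (check: 4 × 31 = 124 ≡ 1 (mod 41))
For equation 3: M_3 = 451, 451 ≡ 14 (mod 19), inverse of 451 mod 19 is 15 (check: 14 × 15 = 210 ≡ 1 (mod 19))
Combine: k ≡ Σ r_i×M_i×(M_i⁻¹ mod m_i) = 3×779×5 + 39×209×31 + 7×451×15 = 11685 + 252681 + 47355 = 311721
311721 mod 8569 = 3237
k ≡ 3237 (mod 8569)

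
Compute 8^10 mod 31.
10 = 8 + 2 (binary 1010). Repeated squaring mod 31: 8^1 ≡ 8; 8^2 ≡ 8² = 64 ≡ 2; 8^4 ≡ 2² = 4 ≡ 4; 8^8 ≡ 4² = 16 ≡ 16. Multiply: 8^10 = 8^8 × 8^2 ≡ 16 × 2 (mod 31): 16 × 2 = 32 ≡ 1. So 8^10 ≡ 1 (mod 31).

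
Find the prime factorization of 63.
3^2 × 7

Divide by primes starting from smallest:
63 ÷ 3 = 21
21 ÷ 3 = 7
7 ÷ 7 = 1

63 = 3^2 × 7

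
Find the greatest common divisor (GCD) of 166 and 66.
2

Using the Euclidean algorithm:
166 = 2 × 66 + 34
66 = 1 × 34 + 32
34 = 1 × 32 + 2
32 = 16 × 2 + 0

GCD(166, 66) = 2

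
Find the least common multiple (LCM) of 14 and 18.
126

First find GCD(14, 18) using the Euclidean algorithm:
14 = 0 × 18 + 14
18 = 1 × 14 + 4
14 = 3 × 4 + 2
4 = 2 × 2 + 0
GCD(14, 18) = 2

LCM formula: LCM(a, b) = (a × b) / GCD(a, b)
LCM(14, 18) = (14 × 18) / 2
LCM(14, 18) = 252 / 2
LCM(14, 18) = 126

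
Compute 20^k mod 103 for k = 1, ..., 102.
g^1, g^2, ..., g^{102} mod 103: {20, 91, 69, 41, 99, 23, 48, 33, 42, 16, 11, 14, 74, 38, 39, 59, 47, 13, 54, 50, 73, 18, 51, 93, 6, 17, 31, 2, 40, 79, 35, 82, 95, 46, 96, 66, 84, 32, 22, 28, 45, 76, 78, 15, 94, 26, 5, 100, 43, 36, 102, 83, 12, 34, 62, 4, 80, 55, 70, 61, 87, 92, 89, 29, 65, 64, 44, 56, 90, 49, 53, 30, 85, 52, 10, 97, 86, 72, 101, 63, 24, 68, 21, 8, 57, 7, 37, 19, 71, 81, 75, 58, 27, 25, 88, 9, 77, 98, 3, 60, 67, 1}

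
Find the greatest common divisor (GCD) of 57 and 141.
3

Using the Euclidean algorithm:
57 = 0 × 141 + 57
141 = 2 × 57 + 27
57 = 2 × 27 + 3
27 = 9 × 3 + 0

GCD(57, 141) = 3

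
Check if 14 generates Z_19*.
p - 1 = 18 has prime divisors 2, 3. Check 14^(18/q) mod 19 for each: 14^(18/2) = 14^9 ≡ 18, 14^(18/3) = 14^6 ≡ 7 (mod 19). None of these is 1, so 14 has order 18 = φ(19), so it is a primitive root mod 19.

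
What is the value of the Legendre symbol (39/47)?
(39/47) = 39^{23} mod 47 = -1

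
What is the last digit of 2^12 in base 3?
Using Fermat: 2^{2} ≡ 1 (mod 3). 12 ≡ 0 (mod 2). So 2^{12} ≡ 2^{0} ≡ 1 (mod 3)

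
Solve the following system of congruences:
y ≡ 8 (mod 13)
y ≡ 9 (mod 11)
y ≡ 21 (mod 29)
2660

Using the Chinese Remainder Theorem:
M = product of moduli = 4147
For equation 1: M_1 = 319, 319 ≡ 7 (mod 13), inverse of 319 mod 13 is 2 (check: 7 × 2 = 14 ≡ 1 (mod 13))
For equation 2: M_2 = 377, 377 ≡ 3 (mod 11), inverse of 377 mod 11 is 4 (check: 3 × 4 = 12 ≡ 1 (mod 11))
For equation 3: M_3 = 143, 143 ≡ 27 (mod 29), inverse of 143 mod 29 is 14 (check: 27 × 14 = 378 ≡ 1 (mod 29))
Combine: y ≡ Σ r_i×M_i×(M_i⁻¹ mod m_i) = 8×319×2 + 9×377×4 + 21×143×14 = 5104 + 13572 + 42042 = 60718
60718 mod 4147 = 2660
y ≡ 2660 (mod 4147)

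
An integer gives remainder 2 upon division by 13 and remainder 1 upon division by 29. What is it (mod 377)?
M = 13 × 29 = 377. M₁ = 29, y₁ ≡ 9 (mod 13). M₂ = 13, y₂ ≡ 9 (mod 29). r = 2×29×9 + 1×13×9 ≡ 262 (mod 377). The smallest positive such number is 262.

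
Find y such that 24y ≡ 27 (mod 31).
5

Since gcd(24, 31) = 1 divides 27, a solution exists.
Multiply both sides by the inverse of 24 mod 31:
  24^(-1) mod 31 = 22
  x ≡ 22 × 27 ≡ 594 ≡ 5 (mod 31)
Verification: 24 × 5 = 120 = 3 × 31 + 27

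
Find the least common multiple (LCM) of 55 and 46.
2530

First find GCD(55, 46) using the Euclidean algorithm:
55 = 1 × 46 + 9
46 = 5 × 9 + 1
9 = 9 × 1 + 0
GCD(55, 46) = 1

LCM formula: LCM(a, b) = (a × b) / GCD(a, b)
LCM(55, 46) = (55 × 46) / 1
LCM(55, 46) = 2530 / 1
LCM(55, 46) = 2530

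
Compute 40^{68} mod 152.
120

Using successive squaring:
Binary expansion of 68: 1000100
Powers of 40 mod 152 (each is the square of the previous):
  40^1 ≡ 40 (mod 152)
  40^2 ≡ 40² = 1600 ≡ 80 (mod 152)
  40^4 ≡ 80² = 6400 ≡ 16 (mod 152)
  40^8 ≡ 16² = 256 ≡ 104 (mod 152)
  40^16 ≡ 104² = 10816 ≡ 24 (mod 152)
  40^32 ≡ 24² = 576 ≡ 120 (mod 152)
  40^64 ≡ 120² = 14400 ≡ 112 (mod 152)
68 = 64 + 4, so 40^68 = 40^64 × 40^4 ≡ 112 × 16 (mod 152)
Multiplying step by step:
  112 × 16 = 1792 ≡ 120 (mod 152)
Result: 40^68 ≡ 120 (mod 152)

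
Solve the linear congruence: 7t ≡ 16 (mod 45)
28

Since gcd(7, 45) = 1 divides 16, a solution exists.
Multiply both sides by the inverse of 7 mod 45:
  7^(-1) mod 45 = 13
  x ≡ 13 × 16 ≡ 208 ≡ 28 (mod 45)
Verification: 7 × 28 = 196 = 4 × 45 + 16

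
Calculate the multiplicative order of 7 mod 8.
Powers of 7 mod 8: 7^1≡7, 7^2≡1. Order = 2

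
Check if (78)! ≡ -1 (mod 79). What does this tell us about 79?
(78)! mod 79 = 78. Since this equals -1 (mod 79), Wilson confirms 79 is prime.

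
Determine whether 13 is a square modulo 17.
By Euler's criterion: 13^{8} ≡ 1 (mod 17). Since this equals 1, 13 is a QR.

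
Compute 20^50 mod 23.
Using Fermat: 20^{22} ≡ 1 (mod 23). 50 ≡ 6 (mod 22). So 20^{50} ≡ 20^{6} ≡ 16 (mod 23)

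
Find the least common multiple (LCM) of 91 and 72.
6552

First find GCD(91, 72) using the Euclidean algorithm:
91 = 1 × 72 + 19
72 = 3 × 19 + 15
19 = 1 × 15 + 4
15 = 3 × 4 + 3
4 = 1 × 3 + 1
3 = 3 × 1 + 0
GCD(91, 72) = 1

LCM formula: LCM(a, b) = (a × b) / GCD(a, b)
LCM(91, 72) = (91 × 72) / 1
LCM(91, 72) = 6552 / 1
LCM(91, 72) = 6552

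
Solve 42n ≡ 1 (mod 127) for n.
42^(-1) ≡ 124 (mod 127). Verification: 42 × 124 = 5208 ≡ 1 (mod 127)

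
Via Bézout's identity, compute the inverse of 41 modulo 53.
Extended GCD: 41(22) + 53(-17) = 1. So 41^(-1) ≡ 22 ≡ 22 (mod 53). Verify: 41 × 22 = 902 ≡ 1 (mod 53)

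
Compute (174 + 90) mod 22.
0

(174 + 90) = 264
264 mod 22 = 0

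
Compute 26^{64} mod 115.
41

Using successive squaring:
Binary expansion of 64: 1000000
Powers of 26 mod 115 (each is the square of the previous):
  26^1 ≡ 26 (mod 115)
  26^2 ≡ 26² = 676 ≡ 101 (mod 115)
  26^4 ≡ 101² = 10201 ≡ 81 (mod 115)
  26^8 ≡ 81² = 6561 ≡ 6 (mod 115)
  26^16 ≡ 6² = 36 ≡ 36 (mod 115)
  26^32 ≡ 36² = 1296 ≡ 31 (mod 115)
  26^64 ≡ 31² = 961 ≡ 41 (mod 115)
64 is a power of 2, so 26^64 is the last square: ≡ 41 (mod 115)
Result: 26^64 ≡ 41 (mod 115)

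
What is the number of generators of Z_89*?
Number of primitive roots mod 89 = φ(88) = 40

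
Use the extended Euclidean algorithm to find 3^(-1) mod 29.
Extended GCD: 3(10) + 29(-1) = 1. So 3^(-1) ≡ 10 ≡ 10 (mod 29). Verify: 3 × 10 = 30 ≡ 1 (mod 29)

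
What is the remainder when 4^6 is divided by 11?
6 = 4 + 2 (binary 110). Repeated squaring mod 11: 4^1 ≡ 4; 4^2 ≡ 4² = 16 ≡ 5; 4^4 ≡ 5² = 25 ≡ 3. Multiply: 4^6 = 4^4 × 4^2 ≡ 3 × 5 (mod 11): 3 × 5 = 15 ≡ 4. So 4^6 ≡ 4 (mod 11).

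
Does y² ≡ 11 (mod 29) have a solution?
By Euler's criterion: 11^{14} ≡ 28 (mod 29). Since this equals -1 (≡ 28), 11 is not a QR.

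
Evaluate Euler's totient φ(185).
144

Prime factorization: 185 = 5 × 37
Using the formula φ(n) = n × Π(1 - 1/p) for each prime factor p:
φ(185) = 185 × (1 - 1/5) × (1 - 1/37)
φ(185) = 144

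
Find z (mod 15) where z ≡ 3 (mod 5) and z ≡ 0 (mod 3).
M = 5 × 3 = 15. M₁ = 3, y₁ ≡ 2 (mod 5). M₂ = 5, y₂ ≡ 2 (mod 3). z = 3×3×2 + 0×5×2 ≡ 3 (mod 15)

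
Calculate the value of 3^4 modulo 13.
4 = 4 (binary 100). Repeated squaring mod 13: 3^1 ≡ 3; 3^2 ≡ 3² = 9 ≡ 9; 3^4 ≡ 9² = 81 ≡ 3. So 3^4 ≡ 3 (mod 13).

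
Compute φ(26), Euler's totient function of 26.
12

Prime factorization: 26 = 2 × 13
Using the formula φ(n) = n × Π(1 - 1/p) for each prime factor p:
φ(26) = 26 × (1 - 1/2) × (1 - 1/13)
φ(26) = 12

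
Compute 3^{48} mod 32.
1

Using successive squaring:
Binary expansion of 48: 110000
Powers of 3 mod 32 (each is the square of the previous):
  3^1 ≡ 3 (mod 32)
  3^2 ≡ 3² = 9 ≡ 9 (mod 32)
  3^4 ≡ 9² = 81 ≡ 17 (mod 32)
  3^8 ≡ 17² = 289 ≡ 1 (mod 32)
  3^16 ≡ 1² = 1 ≡ 1 (mod 32)
  3^32 ≡ 1² = 1 ≡ 1 (mod 32)
48 = 32 + 16, so 3^48 = 3^32 × 3^16 ≡ 1 × 1 (mod 32)
Multiplying step by step:
  1 × 1 = 1 ≡ 1 (mod 32)
Result: 3^48 ≡ 1 (mod 32)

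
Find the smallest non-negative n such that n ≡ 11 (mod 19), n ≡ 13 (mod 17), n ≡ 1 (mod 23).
5521

Using the Chinese Remainder Theorem:
M = product of moduli = 7429
For equation 1: M_1 = 391, 391 ≡ 11 (mod 19), inverse of 391 mod 19 is 7 (check: 11 × 7 = 77 ≡ 1 (mod 19))
For equation 2: M_2 = 437, 437 ≡ 12 (mod 17), inverse of 437 mod 17 is 10 (check: 12 × 10 = 120 ≡ 1 (mod 17))
For equation 3: M_3 = 323, 323 ≡ 1 (mod 23), inverse of 323 mod 23 is 1 (check: 1 × 1 = 1 ≡ 1 (mod 23))
Combine: n ≡ Σ r_i×M_i×(M_i⁻¹ mod m_i) = 11×391×7 + 13×437×10 + 1×323×1 = 30107 + 56810 + 323 = 87240
87240 mod 7429 = 5521
n ≡ 5521 (mod 7429)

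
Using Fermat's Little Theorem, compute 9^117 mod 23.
By Fermat: 9^{22} ≡ 1 (mod 23). 117 = 5×22 + 7. So 9^{117} ≡ 9^{7} ≡ 4 (mod 23)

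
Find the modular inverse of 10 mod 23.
10^(-1) ≡ 7 (mod 23). Verification: 10 × 7 = 70 ≡ 1 (mod 23)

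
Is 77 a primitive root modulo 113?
No

To verify, check if 77^(112/q) ≢ 1 (mod 113) for each prime divisor q of 112
Divisors of 112 = 112: [1, 2, 4, 7, 8, 14, 16, 28, 56, 112]
  77^(112/2) = 77^56 ≡ 1 (mod 113)
  77^(112/7) = 77^16 ≡ 109 (mod 113)
Conclusion: 77 is not a primitive root modulo 113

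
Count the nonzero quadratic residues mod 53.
For prime 53, there are (p-1)/2 = (53-1)/2 = 26 quadratic residues (excluding 0).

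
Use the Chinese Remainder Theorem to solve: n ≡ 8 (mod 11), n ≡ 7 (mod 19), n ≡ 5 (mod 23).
2857

Using the Chinese Remainder Theorem:
M = product of moduli = 4807
For equation 1: M_1 = 437, 437 ≡ 8 (mod 11), inverse of 437 mod 11 is 7 (check: 8 × 7 = 56 ≡ 1 (mod 11))
For equation 2: M_2 = 253, 253 ≡ 6 (mod 19), inverse of 253 mod 19 is 16 (check: 6 × 16 = 96 ≡ 1 (mod 19))
For equation 3: M_3 = 209, 209 ≡ 2 (mod 23), inverse of 209 mod 23 is 12 (check: 2 × 12 = 24 ≡ 1 (mod 23))
Combine: n ≡ Σ r_i×M_i×(M_i⁻¹ mod m_i) = 8×437×7 + 7×253×16 + 5×209×12 = 24472 + 28336 + 12540 = 65348
65348 mod 4807 = 2857
n ≡ 2857 (mod 4807)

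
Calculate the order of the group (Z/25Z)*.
20

Prime factorization: 25 = 5^2
Using the formula φ(n) = n × Π(1 - 1/p) for each prime factor p:
φ(25) = 25 × (1 - 1/5)
φ(25) = 20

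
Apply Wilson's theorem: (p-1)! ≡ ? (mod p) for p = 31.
By Wilson's theorem, (30)! ≡ -1 ≡ 30 (mod 31)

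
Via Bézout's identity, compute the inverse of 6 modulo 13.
Extended GCD: 6(-2) + 13(1) = 1. So 6^(-1) ≡ 11 ≡ 11 (mod 13). Verify: 6 × 11 = 66 ≡ 1 (mod 13)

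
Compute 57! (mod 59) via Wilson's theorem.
(58)! = (57)! × (58) ≡ -1 (mod 59). So (57)! ≡ -1 × (58)^(-1) ≡ (-1)×(-1) = 1 (mod 59)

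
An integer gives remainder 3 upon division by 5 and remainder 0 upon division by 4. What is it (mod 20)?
M = 5 × 4 = 20. M₁ = 4, y₁ ≡ 4 (mod 5). M₂ = 5, y₂ ≡ 1 (mod 4). y = 3×4×4 + 0×5×1 ≡ 8 (mod 20). The smallest positive such number is 8.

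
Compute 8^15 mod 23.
Using repeated squaring. 15 = 8 + 4 + 2 + 1 (binary 1111). Repeated squaring mod 23: 8^1 ≡ 8; 8^2 ≡ 8² = 64 ≡ 18; 8^4 ≡ 18² = 324 ≡ 2; 8^8 ≡ 2² = 4 ≡ 4. Multiply: 8^15 = 8^8 × 8^4 × 8^2 × 8^1 ≡ 4 × 2 × 18 × 8 (mod 23): 4 × 2 = 8 ≡ 8; 8 × 18 = 144 ≡ 6; 6 × 8 = 48 ≡ 2. So 8^15 ≡ 2 (mod 23).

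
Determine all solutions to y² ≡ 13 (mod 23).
The square roots of 13 mod 23 are 6 and 17. Verify: 6² = 36 ≡ 13 (mod 23)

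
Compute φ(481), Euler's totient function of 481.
432

Prime factorization: 481 = 13 × 37
Using the formula φ(n) = n × Π(1 - 1/p) for each prime factor p:
φ(481) = 481 × (1 - 1/13) × (1 - 1/37)
φ(481) = 432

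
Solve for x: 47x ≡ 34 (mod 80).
62

Since gcd(47, 80) = 1 divides 34, a solution exists.
Multiply both sides by the inverse of 47 mod 80:
  47^(-1) mod 80 = 63
  x ≡ 63 × 34 ≡ 2142 ≡ 62 (mod 80)
Verification: 47 × 62 = 2914 = 36 × 80 + 34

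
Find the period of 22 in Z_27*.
Powers of 22 mod 27: 22^1≡22, 22^2≡25, 22^3≡10, 22^4≡4, 22^5≡7, 22^6≡19, 22^7≡13, 22^8≡16, 22^9≡1. Order = 9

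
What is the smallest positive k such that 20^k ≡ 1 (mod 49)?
Powers of 20 mod 49: 20^1≡20, 20^2≡8, 20^3≡13, 20^4≡15, 20^5≡6, 20^6≡22, 20^7≡48, 20^8≡29, 20^9≡41, 20^10≡36, 20^11≡34, 20^12≡43, 20^13≡27, 20^14≡1. Order = 14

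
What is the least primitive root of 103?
5

A primitive root g modulo p has order p-1 = 102
Prime divisors of 102: [2, 3, 17]
g is a primitive root iff g^(102/q) ≢ 1 (mod 103) for each prime divisor q
Testing small values:
  g = 2: 2^51 ≡ 1, 2^34 ≡ 46, 2^6 ≡ 64 (mod 103) → 2^51 ≡ 1, not primitive root
  g = 3: 3^51 ≡ 102, 3^34 ≡ 1, 3^6 ≡ 8 (mod 103) → 3^34 ≡ 1, not primitive root
  g = 4: 4^51 ≡ 1, 4^34 ≡ 56, 4^6 ≡ 79 (mod 103) → 4^51 ≡ 1, not primitive root
  g = 5: 5^51 ≡ 102, 5^34 ≡ 56, 5^6 ≡ 72 (mod 103) → none is 1, primitive root!
The smallest primitive root is 5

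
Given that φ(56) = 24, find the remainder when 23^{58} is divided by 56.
By Euler: 23^{24} ≡ 1 (mod 56) since gcd(23, 56) = 1. 58 = 2×24 + 10. So 23^{58} ≡ 23^{10} ≡ 9 (mod 56)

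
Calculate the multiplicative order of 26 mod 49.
Powers of 26 mod 49: 26^1≡26, 26^2≡39, 26^3≡34, 26^4≡2, 26^5≡3, 26^6≡29, 26^7≡19, 26^8≡4, 26^9≡6, 26^10≡9, 26^11≡38, 26^12≡8, 26^13≡12, 26^14≡18, 26^15≡27, 26^16≡16, 26^17≡24, 26^18≡36, 26^19≡5, 26^20≡32, 26^21≡48, 26^22≡23, 26^23≡10, 26^24≡15, 26^25≡47, 26^26≡46, 26^27≡20, 26^28≡30, 26^29≡45, 26^30≡43, 26^31≡40, 26^32≡11, 26^33≡41, 26^34≡37, 26^35≡31, 26^36≡22, 26^37≡33, 26^38≡25, 26^39≡13, 26^40≡44, 26^41≡17, 26^42≡1. Order = 42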